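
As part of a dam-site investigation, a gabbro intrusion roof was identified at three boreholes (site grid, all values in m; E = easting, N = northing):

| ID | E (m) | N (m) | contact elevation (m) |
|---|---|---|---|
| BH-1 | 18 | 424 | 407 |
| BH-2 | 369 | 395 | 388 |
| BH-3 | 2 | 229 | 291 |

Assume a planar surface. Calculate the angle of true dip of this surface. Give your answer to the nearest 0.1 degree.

Let the plane be z = a·E + b·N + c.
BH-2−BH-1: 351a − 29b = −19;  BH-3−BH-1: −16a − 195b = −116.
Solving gives a = −0.00495, b = 0.59528.
Gradient magnitude |∇z| = √(a² + b²) = √(0.00002 + 0.35436) = 0.59530.
True dip = arctan(0.59530) = 30.8°, dipping toward S (azimuth ≈ 180°).

30.8°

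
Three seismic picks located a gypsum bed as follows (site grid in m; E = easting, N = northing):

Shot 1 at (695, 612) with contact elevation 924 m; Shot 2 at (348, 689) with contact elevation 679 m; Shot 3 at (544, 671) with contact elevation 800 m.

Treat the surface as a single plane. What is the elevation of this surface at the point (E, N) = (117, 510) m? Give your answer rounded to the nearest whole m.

673 m

Two edge vectors: Shot 1→Shot 2 = (-347, 77, -245), Shot 1→Shot 3 = (-151, 59, -124).
Normal n = (Shot 1→Shot 2) × (Shot 1→Shot 3) = (4907, -6033, -8846).
So ∂z/∂E = −n_x/n_z = 0.55471 and ∂z/∂N = −n_y/n_z = −0.68200.
Intercept c from Shot 1: 924 − 385.53 + 417.39 = 955.86.
At (117, 510): z = 64.9 − 347.8 + 955.86 = 672.9 m.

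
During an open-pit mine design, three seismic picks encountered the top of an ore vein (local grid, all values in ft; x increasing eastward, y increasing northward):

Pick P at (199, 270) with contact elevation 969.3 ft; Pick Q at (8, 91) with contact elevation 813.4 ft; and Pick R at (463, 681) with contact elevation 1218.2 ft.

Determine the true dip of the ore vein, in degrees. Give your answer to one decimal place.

Two edge vectors: Pick P→Pick Q = (-191, -179, -155.9), Pick P→Pick R = (264, 411, 248.9).
Normal n = (Pick P→Pick Q) × (Pick P→Pick R) = (19521.8, 6382.3, -31245).
So ∂z/∂x = −n_x/n_z = 0.62480 and ∂z/∂y = −n_y/n_z = 0.20427.
Gradient magnitude |∇z| = √(a² + b²) = √(0.39037 + 0.04172) = 0.65734.
True dip = arctan(0.65734) = 33.3°, dipping toward WSW (azimuth ≈ 252°).

33.3°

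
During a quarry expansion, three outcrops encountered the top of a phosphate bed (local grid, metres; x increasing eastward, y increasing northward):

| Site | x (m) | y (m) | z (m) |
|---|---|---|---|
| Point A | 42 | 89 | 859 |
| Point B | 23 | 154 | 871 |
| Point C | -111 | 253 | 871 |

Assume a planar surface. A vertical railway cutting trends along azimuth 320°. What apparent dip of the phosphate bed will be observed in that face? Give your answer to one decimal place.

Let the plane be z = a·x + b·y + c.
Point B−Point A: −19a + 65b = 12;  Point C−Point A: −153a + 164b = 12.
Solving gives a = 0.17396, b = 0.23547.
Unit vector along 320° is (sin 320°, cos 320°) = (-0.6428, 0.7660).
Slope in that direction = a·(-0.6428) + b·(0.7660) = 0.06856.
Apparent dip = arctan|0.06856| = 3.9° (true dip is 16.3°, so apparent ≤ true as expected).

3.9°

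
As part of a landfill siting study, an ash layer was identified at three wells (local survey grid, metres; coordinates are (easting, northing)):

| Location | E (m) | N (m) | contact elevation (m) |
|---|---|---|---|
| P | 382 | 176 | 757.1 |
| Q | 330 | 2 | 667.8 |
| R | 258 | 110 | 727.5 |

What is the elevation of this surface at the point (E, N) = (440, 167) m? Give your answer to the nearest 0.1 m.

Let the plane be z = a·E + b·N + c.
Q−P: −52a − 174b = −89.3;  R−P: −124a − 66b = −29.6.
Solving gives a = −0.04097, b = 0.52546.
Then c = 757.1 − a·382 − b·176 = 680.27.
At (440, 167): z = −18.0 + 87.8 + 680.27 = 750.0 m.

750.0 m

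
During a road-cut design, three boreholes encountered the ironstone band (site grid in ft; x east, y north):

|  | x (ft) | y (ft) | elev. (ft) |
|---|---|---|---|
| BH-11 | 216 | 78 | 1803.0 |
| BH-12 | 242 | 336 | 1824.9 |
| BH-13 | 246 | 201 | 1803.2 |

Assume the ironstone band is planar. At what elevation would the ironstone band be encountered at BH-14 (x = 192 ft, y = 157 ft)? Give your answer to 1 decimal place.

Two edge vectors: BH-11→BH-12 = (26, 258, 21.9), BH-11→BH-13 = (30, 123, 0.2).
Normal n = (BH-11→BH-12) × (BH-11→BH-13) = (-2642.1, 651.8, -4542).
So ∂z/∂x = −n_x/n_z = −0.58170 and ∂z/∂y = −n_y/n_z = 0.14351.
Intercept c from BH-11: 1803 + 125.65 − 11.19 = 1917.45.
At (192, 157): z = −111.7 + 22.5 + 1917.45 = 1828.3 ft.

1828.3 ft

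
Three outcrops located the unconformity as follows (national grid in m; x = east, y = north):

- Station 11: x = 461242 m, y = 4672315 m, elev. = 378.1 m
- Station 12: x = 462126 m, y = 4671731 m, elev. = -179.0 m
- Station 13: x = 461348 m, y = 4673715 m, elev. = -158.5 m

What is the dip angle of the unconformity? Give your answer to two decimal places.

41.99°

Two edge vectors: Station 11→Station 12 = (884, -584, -557.1), Station 11→Station 13 = (106, 1400, -536.6).
Normal n = (Station 11→Station 12) × (Station 11→Station 13) = (1093314.4, 415301.8, 1299504).
So ∂z/∂x = −n_x/n_z = −0.84133 and ∂z/∂y = −n_y/n_z = −0.31958.
Gradient magnitude |∇z| = √(a² + b²) = √(0.70784 + 0.10213) = 0.89999.
True dip = arctan(0.89999) = 41.99°, dipping toward ENE (azimuth ≈ 069°).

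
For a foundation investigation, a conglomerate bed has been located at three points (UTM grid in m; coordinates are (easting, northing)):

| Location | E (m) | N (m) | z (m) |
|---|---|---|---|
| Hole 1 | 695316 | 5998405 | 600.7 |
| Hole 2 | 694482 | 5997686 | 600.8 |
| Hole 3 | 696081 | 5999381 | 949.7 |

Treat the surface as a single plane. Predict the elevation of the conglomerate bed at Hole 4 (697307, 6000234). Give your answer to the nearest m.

725 m

Two edge vectors: Hole 1→Hole 2 = (-834, -719, 0.1), Hole 1→Hole 3 = (765, 976, 349).
Normal n = (Hole 1→Hole 2) × (Hole 1→Hole 3) = (-251028.6, 291142.5, -263949).
So ∂z/∂E = −n_x/n_z = −0.95104963 and ∂z/∂N = −n_y/n_z = 1.10302558.
Intercept c from Hole 1: 600.7 + 661280.03 − 6616394.18 = −5954513.45.
At (697307, 6000234): z = −663173.6 + 6618411.6 − 5954513.45 = 724.6 m.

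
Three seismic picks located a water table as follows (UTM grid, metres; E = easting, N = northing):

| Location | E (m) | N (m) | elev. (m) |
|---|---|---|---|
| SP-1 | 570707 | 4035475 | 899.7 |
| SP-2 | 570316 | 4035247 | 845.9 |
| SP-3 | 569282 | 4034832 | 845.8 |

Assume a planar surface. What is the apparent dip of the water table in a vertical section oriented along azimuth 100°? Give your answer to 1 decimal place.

23.3°

Let the plane be z = a·E + b·N + c.
SP-2−SP-1: −391a − 228b = −53.8;  SP-3−SP-1: −1425a − 643b = −53.9.
Solving gives a = −0.30351, b = 0.75646.
Unit vector along 100° is (sin 100°, cos 100°) = (0.9848, -0.1736).
Slope in that direction = a·(0.9848) + b·(-0.1736) = −0.43026.
Apparent dip = arctan|0.43026| = 23.3° (true dip is 39.2°, so apparent ≤ true as expected).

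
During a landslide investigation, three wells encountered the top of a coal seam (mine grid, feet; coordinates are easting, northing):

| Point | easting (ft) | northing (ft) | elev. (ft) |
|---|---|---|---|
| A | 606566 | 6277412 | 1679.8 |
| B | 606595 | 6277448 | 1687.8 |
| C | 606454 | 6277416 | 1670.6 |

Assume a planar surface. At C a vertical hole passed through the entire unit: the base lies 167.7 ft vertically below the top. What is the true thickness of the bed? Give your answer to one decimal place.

Let the plane be z = a·easting + b·northing + c.
B−A: 29a + 36b = 8;  C−A: −112a + 4b = −9.2.
Solving gives a = 0.08756, b = 0.15169.
|∇z| = √(a²+b²) = 0.17515, so dip δ = arctan(0.17515) = 9.93°.
True thickness = vertical thickness × cos δ = 167.7 × cos 9.93° = 165.2 ft.

165.2 ft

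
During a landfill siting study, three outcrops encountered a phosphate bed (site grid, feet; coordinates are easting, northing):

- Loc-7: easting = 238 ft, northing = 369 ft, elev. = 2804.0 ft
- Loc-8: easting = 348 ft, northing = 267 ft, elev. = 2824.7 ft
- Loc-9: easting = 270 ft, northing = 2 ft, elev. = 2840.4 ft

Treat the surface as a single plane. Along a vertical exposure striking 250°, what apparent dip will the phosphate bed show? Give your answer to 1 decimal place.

Two edge vectors: Loc-7→Loc-8 = (110, -102, 20.7), Loc-7→Loc-9 = (32, -367, 36.4).
Normal n = (Loc-7→Loc-8) × (Loc-7→Loc-9) = (3884.1, -3341.6, -37106).
So ∂z/∂easting = −n_x/n_z = 0.10468 and ∂z/∂northing = −n_y/n_z = −0.09006.
Unit vector along 250° is (sin 250°, cos 250°) = (-0.9397, -0.3420).
Slope in that direction = a·(-0.9397) + b·(-0.3420) = −0.06756.
Apparent dip = arctan|0.06756| = 3.9° (true dip is 7.9°, so apparent ≤ true as expected).

3.9°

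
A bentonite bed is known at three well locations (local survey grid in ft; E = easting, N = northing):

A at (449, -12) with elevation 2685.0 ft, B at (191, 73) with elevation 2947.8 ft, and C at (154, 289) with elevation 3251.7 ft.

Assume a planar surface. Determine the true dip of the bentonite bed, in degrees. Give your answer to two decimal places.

Two edge vectors: A→B = (-258, 85, 262.8), A→C = (-295, 301, 566.7).
Normal n = (A→B) × (A→C) = (-30933.3, 68682.6, -52583).
So ∂z/∂E = −n_x/n_z = −0.58828 and ∂z/∂N = −n_y/n_z = 1.30617.
Gradient magnitude |∇z| = √(a² + b²) = √(0.34607 + 1.70609) = 1.43254.
True dip = arctan(1.43254) = 55.08°, dipping toward SSE (azimuth ≈ 156°).

55.08°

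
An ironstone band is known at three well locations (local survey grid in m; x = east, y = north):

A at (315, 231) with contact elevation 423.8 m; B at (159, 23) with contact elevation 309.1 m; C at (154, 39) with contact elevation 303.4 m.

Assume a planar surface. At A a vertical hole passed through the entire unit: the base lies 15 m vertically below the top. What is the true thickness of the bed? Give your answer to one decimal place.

11.4 m

Let the plane be z = a·x + b·y + c.
B−A: −156a − 208b = −114.7;  C−A: −161a − 192b = −120.4.
Solving gives a = 0.85430, b = −0.08928.
|∇z| = √(a²+b²) = 0.85895, so dip δ = arctan(0.85895) = 40.66°.
True thickness = vertical thickness × cos δ = 15 × cos 40.66° = 11.4 m.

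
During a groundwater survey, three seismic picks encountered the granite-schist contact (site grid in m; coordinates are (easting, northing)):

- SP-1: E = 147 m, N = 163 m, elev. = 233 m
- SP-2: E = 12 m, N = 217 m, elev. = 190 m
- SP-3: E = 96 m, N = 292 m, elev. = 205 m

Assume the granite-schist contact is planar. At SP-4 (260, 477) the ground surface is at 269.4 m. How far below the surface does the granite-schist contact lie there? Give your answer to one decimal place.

39.3 m

Let the plane be z = a·E + b·N + c.
SP-2−SP-1: −135a + 54b = −43;  SP-3−SP-1: −51a + 129b = −28.
Solving gives a = 0.27522, b = −0.10825.
Then c = 233 − a·147 − b·163 = 210.19.
At (260, 477): z_contact = 71.56 − 51.63 + 210.19 = 230.11 m.
Depth below ground = 269.4 − 230.11 = 39.3 m.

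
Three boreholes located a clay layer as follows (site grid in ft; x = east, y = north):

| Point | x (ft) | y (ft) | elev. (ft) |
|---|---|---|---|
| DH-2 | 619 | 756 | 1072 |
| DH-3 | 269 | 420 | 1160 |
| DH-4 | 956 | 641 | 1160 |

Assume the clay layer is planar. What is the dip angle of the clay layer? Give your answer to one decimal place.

22.5°

Two edge vectors: DH-2→DH-3 = (-350, -336, 88), DH-2→DH-4 = (337, -115, 88).
Normal n = (DH-2→DH-3) × (DH-2→DH-4) = (-19448, 60456, 153482).
So ∂z/∂x = −n_x/n_z = 0.12671 and ∂z/∂y = −n_y/n_z = −0.39390.
Gradient magnitude |∇z| = √(a² + b²) = √(0.01606 + 0.15515) = 0.41378.
True dip = arctan(0.41378) = 22.5°, dipping toward NNW (azimuth ≈ 342°).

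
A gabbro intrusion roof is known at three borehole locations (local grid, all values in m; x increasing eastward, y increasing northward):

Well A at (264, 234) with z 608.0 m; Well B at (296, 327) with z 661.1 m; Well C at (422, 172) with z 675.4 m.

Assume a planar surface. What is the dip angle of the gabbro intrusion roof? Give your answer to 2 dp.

34.38°

Let the plane be z = a·x + b·y + c.
Well B−Well A: 32a + 93b = 53.1;  Well C−Well A: 158a − 62b = 67.4.
Solving gives a = 0.57323, b = 0.37373.
Gradient magnitude |∇z| = √(a² + b²) = √(0.32860 + 0.13967) = 0.68430.
True dip = arctan(0.68430) = 34.38°, dipping toward WSW (azimuth ≈ 237°).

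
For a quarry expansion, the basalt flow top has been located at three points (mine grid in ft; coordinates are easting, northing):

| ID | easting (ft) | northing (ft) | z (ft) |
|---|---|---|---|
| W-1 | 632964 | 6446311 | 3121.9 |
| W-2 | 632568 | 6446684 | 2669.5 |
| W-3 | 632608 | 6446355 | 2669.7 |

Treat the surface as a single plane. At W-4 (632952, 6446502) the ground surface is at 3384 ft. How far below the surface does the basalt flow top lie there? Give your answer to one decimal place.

Let the plane be z = a·easting + b·northing + c.
W-2−W-1: −396a + 373b = −452.4;  W-3−W-1: −356a + 44b = −452.2.
Solving gives a = 1.289527062, b = 0.156173503.
Then c = 3121.9 − a·632964 − b·6446311 = −1819845.28.
At (632952, 6446502): z_contact = 816208.73 + 1006772.80 − 1819845.28 = 3136.25 ft.
Depth below ground = 3384 − 3136.25 = 247.7 ft.

247.7 ft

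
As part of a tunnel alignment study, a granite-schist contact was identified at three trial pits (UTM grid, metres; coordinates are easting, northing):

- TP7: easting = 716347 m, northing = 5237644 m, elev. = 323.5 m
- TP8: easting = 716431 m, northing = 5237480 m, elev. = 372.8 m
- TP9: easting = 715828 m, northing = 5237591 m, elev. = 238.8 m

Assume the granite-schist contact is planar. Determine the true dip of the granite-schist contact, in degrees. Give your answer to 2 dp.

Two edge vectors: TP7→TP8 = (84, -164, 49.3), TP7→TP9 = (-519, -53, -84.7).
Normal n = (TP7→TP8) × (TP7→TP9) = (16503.7, -18471.9, -89568).
So ∂z/∂easting = −n_x/n_z = 0.18426 and ∂z/∂northing = −n_y/n_z = −0.20623.
Gradient magnitude |∇z| = √(a² + b²) = √(0.03395 + 0.04253) = 0.27656.
True dip = arctan(0.27656) = 15.46°, dipping toward NW (azimuth ≈ 318°).

15.46°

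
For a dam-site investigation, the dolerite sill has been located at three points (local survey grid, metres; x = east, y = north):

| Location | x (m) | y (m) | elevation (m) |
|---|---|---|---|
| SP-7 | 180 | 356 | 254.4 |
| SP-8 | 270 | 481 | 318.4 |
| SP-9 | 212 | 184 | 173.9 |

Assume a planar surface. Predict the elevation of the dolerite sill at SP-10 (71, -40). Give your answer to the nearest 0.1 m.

Let the plane be z = a·x + b·y + c.
SP-8−SP-7: 90a + 125b = 64;  SP-9−SP-7: 32a − 172b = −80.5.
Solving gives a = 0.04854, b = 0.47705.
Then c = 254.4 − a·180 − b·356 = 75.83.
At (71, -40): z = 3.4 − 19.1 + 75.83 = 60.2 m.

60.2 m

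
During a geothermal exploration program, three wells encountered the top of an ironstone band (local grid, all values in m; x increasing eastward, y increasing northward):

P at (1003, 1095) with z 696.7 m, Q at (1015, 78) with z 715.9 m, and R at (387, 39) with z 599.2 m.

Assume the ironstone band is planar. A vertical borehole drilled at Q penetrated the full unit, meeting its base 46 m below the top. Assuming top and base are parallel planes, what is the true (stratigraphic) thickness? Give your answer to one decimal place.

Let the plane be z = a·x + b·y + c.
Q−P: 12a − 1017b = 19.2;  R−P: −616a − 1056b = −97.5.
Solving gives a = 0.18686, b = −0.01667.
|∇z| = √(a²+b²) = 0.18761, so dip δ = arctan(0.18761) = 10.63°.
True thickness = vertical thickness × cos δ = 46 × cos 10.63° = 45.2 m.

45.2 m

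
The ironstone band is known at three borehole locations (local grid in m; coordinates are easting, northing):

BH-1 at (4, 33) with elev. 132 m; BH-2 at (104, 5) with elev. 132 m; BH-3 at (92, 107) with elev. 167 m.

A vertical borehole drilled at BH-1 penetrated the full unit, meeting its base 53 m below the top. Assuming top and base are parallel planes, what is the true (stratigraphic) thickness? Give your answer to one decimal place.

Two edge vectors: BH-1→BH-2 = (100, -28, 0), BH-1→BH-3 = (88, 74, 35).
Normal n = (BH-1→BH-2) × (BH-1→BH-3) = (-980, -3500, 9864).
So ∂z/∂easting = −n_x/n_z = 0.09935 and ∂z/∂northing = −n_y/n_z = 0.35483.
|∇z| = √(a²+b²) = 0.36847, so dip δ = arctan(0.36847) = 20.23°.
True thickness = vertical thickness × cos δ = 53 × cos 20.23° = 49.7 m.

49.7 m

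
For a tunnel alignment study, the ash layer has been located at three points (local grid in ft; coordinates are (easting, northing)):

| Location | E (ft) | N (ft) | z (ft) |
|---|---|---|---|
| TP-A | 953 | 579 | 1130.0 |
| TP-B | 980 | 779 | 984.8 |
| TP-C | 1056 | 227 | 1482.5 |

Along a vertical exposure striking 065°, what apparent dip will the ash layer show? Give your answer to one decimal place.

13.5°

Let the plane be z = a·E + b·N + c.
TP-B−TP-A: 27a + 200b = −145.2;  TP-C−TP-A: 103a − 352b = 352.5.
Solving gives a = 0.64409, b = −0.81295.
Unit vector along 065° is (sin 65°, cos 65°) = (0.9063, 0.4226).
Slope in that direction = a·(0.9063) + b·(0.4226) = 0.24017.
Apparent dip = arctan|0.24017| = 13.5° (true dip is 46.0°, so apparent ≤ true as expected).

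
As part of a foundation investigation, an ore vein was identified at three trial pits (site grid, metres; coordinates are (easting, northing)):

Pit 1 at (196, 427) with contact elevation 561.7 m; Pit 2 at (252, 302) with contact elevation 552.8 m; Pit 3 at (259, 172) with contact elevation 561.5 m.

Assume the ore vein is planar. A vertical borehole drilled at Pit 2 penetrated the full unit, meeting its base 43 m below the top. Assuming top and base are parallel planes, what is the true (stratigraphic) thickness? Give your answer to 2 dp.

Let the plane be z = a·E + b·N + c.
Pit 2−Pit 1: 56a − 125b = −8.9;  Pit 3−Pit 1: 63a − 255b = −0.2.
Solving gives a = −0.35043, b = −0.08579.
|∇z| = √(a²+b²) = 0.36078, so dip δ = arctan(0.36078) = 19.84°.
True thickness = vertical thickness × cos δ = 43 × cos 19.84° = 40.45 m.

40.45 m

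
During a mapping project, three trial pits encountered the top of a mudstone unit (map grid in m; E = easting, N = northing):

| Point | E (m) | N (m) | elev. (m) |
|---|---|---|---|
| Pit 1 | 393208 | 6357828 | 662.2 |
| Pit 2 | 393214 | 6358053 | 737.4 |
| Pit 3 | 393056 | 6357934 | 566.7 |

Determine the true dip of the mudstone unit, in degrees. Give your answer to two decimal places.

Two edge vectors: Pit 1→Pit 2 = (6, 225, 75.2), Pit 1→Pit 3 = (-152, 106, -95.5).
Normal n = (Pit 1→Pit 2) × (Pit 1→Pit 3) = (-29458.7, -10857.4, 34836).
So ∂z/∂E = −n_x/n_z = 0.84564 and ∂z/∂N = −n_y/n_z = 0.31167.
Gradient magnitude |∇z| = √(a² + b²) = √(0.71511 + 0.09714) = 0.90125.
True dip = arctan(0.90125) = 42.03°, dipping toward WSW (azimuth ≈ 250°).

42.03°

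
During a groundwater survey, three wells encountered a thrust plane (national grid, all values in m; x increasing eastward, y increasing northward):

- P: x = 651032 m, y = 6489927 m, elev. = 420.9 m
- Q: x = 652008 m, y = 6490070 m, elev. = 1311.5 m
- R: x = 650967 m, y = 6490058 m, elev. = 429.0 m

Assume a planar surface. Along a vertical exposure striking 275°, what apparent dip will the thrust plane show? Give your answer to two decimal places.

Let the plane be z = a·x + b·y + c.
Q−P: 976a + 143b = 890.6;  R−P: −65a + 131b = 8.1.
Solving gives a = 0.84221, b = 0.47972.
Unit vector along 275° is (sin 275°, cos 275°) = (-0.9962, 0.0872).
Slope in that direction = a·(-0.9962) + b·(0.0872) = −0.79720.
Apparent dip = arctan|0.79720| = 38.56° (true dip is 44.1°, so apparent ≤ true as expected).

38.56°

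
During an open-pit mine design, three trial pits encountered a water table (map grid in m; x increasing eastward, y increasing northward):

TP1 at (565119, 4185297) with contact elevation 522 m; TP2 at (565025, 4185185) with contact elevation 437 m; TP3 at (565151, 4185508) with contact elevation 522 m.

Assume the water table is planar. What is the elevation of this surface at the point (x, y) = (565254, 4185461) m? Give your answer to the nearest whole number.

644 m

Let the plane be z = a·x + b·y + c.
TP2−TP1: −94a − 112b = −85;  TP3−TP1: 32a + 211b = 0.
Solving gives a = 1.10369231, b = −0.16738462.
Then c = 522 − a·565119 − b·4185297 = 77358.84.
At (565254, 4185461): z = 623866.5 − 700581.8 + 77358.84 = 643.5 m.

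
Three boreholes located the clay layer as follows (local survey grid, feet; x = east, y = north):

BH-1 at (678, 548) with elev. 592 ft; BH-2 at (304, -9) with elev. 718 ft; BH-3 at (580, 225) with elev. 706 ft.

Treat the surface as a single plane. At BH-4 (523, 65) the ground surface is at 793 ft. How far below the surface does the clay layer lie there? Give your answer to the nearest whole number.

Let the plane be z = a·x + b·y + c.
BH-2−BH-1: −374a − 557b = 126;  BH-3−BH-1: −98a − 323b = 114.
Solving gives a = 0.34433, b = −0.45741.
Then c = 592 − a·678 − b·548 = 609.21.
At (523, 65): z_contact = 180.1 − 29.7 + 609.21 = 759.6 ft.
Depth below ground = 793 − 759.6 = 33 ft.

33 ft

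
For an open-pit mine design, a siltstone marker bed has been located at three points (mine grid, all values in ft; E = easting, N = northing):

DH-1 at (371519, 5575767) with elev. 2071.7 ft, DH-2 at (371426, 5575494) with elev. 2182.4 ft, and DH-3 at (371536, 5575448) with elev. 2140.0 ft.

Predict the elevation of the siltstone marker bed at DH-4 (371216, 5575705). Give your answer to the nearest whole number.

Let the plane be z = a·E + b·N + c.
DH-2−DH-1: −93a − 273b = 110.7;  DH-3−DH-1: 17a − 319b = 68.3.
Solving gives a = −0.48581672, b = −0.23999650.
Then c = 2071.7 − a·371519 − b·5575767 = 1520726.42.
At (371216, 5575705): z = −180342.9 − 1338149.7 + 1520726.42 = 2233.8 ft.

2234 ft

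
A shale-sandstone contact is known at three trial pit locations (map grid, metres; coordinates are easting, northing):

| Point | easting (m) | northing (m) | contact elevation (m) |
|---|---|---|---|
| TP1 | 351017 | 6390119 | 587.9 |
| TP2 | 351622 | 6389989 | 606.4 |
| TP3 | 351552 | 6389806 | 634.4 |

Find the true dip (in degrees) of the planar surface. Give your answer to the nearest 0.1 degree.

Let the plane be z = a·easting + b·northing + c.
TP2−TP1: 605a − 130b = 18.5;  TP3−TP1: 535a − 313b = 46.5.
Solving gives a = −0.00212, b = −0.15219.
Gradient magnitude |∇z| = √(a² + b²) = √(0.00000 + 0.02316) = 0.15221.
True dip = arctan(0.15221) = 8.7°, dipping toward N (azimuth ≈ 001°).

8.7°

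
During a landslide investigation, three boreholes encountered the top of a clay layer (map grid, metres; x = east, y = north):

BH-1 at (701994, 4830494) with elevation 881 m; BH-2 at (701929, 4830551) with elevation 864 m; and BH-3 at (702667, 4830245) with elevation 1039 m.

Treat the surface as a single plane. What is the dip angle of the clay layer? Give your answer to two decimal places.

Let the plane be z = a·x + b·y + c.
BH-2−BH-1: −65a + 57b = −17;  BH-3−BH-1: 673a − 249b = 158.
Solving gives a = 0.21523, b = −0.05280.
Gradient magnitude |∇z| = √(a² + b²) = √(0.04633 + 0.00279) = 0.22162.
True dip = arctan(0.22162) = 12.50°, dipping toward WNW (azimuth ≈ 284°).

12.50°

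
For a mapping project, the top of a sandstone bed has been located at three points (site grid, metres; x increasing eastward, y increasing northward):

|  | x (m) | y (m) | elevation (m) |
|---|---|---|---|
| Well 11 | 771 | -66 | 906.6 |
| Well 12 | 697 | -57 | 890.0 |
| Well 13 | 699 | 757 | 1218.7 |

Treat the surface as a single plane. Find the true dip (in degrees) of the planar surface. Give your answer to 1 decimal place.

Two edge vectors: Well 11→Well 12 = (-74, 9, -16.6), Well 11→Well 13 = (-72, 823, 312.1).
Normal n = (Well 11→Well 12) × (Well 11→Well 13) = (16470.7, 24290.6, -60254).
So ∂z/∂x = −n_x/n_z = 0.27335 and ∂z/∂y = −n_y/n_z = 0.40314.
Gradient magnitude |∇z| = √(a² + b²) = √(0.07472 + 0.16252) = 0.48707.
True dip = arctan(0.48707) = 26.0°, dipping toward SW (azimuth ≈ 214°).

26.0°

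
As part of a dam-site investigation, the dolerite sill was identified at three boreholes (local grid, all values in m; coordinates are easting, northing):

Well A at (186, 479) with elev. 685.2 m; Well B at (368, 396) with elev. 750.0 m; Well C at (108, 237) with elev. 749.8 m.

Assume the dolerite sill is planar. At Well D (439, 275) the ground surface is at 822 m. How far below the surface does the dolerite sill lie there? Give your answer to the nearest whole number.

Two edge vectors: Well A→Well B = (182, -83, 64.8), Well A→Well C = (-78, -242, 64.6).
Normal n = (Well A→Well B) × (Well A→Well C) = (10319.8, -16811.6, -50518).
So ∂z/∂easting = −n_x/n_z = 0.20428 and ∂z/∂northing = −n_y/n_z = −0.33278.
Intercept c from Well A: 685.2 − 38.00 + 159.40 = 806.61.
At (439, 275): z_contact = 89.7 − 91.5 + 806.61 = 804.8 m.
Depth below ground = 822 − 804.8 = 17 m.

17 m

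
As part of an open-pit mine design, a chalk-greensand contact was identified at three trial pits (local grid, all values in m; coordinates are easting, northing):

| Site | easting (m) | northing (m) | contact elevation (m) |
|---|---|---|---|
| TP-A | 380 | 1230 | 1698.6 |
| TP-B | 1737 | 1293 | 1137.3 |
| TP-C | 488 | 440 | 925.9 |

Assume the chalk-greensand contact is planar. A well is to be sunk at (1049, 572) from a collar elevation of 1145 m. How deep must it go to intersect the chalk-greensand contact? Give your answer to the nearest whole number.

Let the plane be z = a·easting + b·northing + c.
TP-B−TP-A: 1357a + 63b = −561.3;  TP-C−TP-A: 108a − 790b = −772.7.
Solving gives a = −0.45615, b = 0.91574.
Then c = 1698.6 − a·380 − b·1230 = 745.57.
At (1049, 572): z_contact = −478.5 + 523.8 + 745.57 = 790.9 m.
Depth below ground = 1145 − 790.9 = 354 m.

354 m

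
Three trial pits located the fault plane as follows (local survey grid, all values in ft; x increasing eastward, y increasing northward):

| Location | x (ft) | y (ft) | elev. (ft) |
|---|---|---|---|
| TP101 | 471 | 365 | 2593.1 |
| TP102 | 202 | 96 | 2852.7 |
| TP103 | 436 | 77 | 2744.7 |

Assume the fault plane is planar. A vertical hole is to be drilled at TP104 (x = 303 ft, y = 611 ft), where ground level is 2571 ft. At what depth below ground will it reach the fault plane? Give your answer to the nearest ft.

9 ft

Let the plane be z = a·x + b·y + c.
TP102−TP101: −269a − 269b = 259.6;  TP103−TP101: −35a − 288b = 151.6.
Solving gives a = −0.49935, b = −0.46570.
Then c = 2593.1 − a·471 − b·365 = 2998.28.
At (303, 611): z_contact = −151.3 − 284.5 + 2998.28 = 2562.4 ft.
Depth below ground = 2571 − 2562.4 = 9 ft.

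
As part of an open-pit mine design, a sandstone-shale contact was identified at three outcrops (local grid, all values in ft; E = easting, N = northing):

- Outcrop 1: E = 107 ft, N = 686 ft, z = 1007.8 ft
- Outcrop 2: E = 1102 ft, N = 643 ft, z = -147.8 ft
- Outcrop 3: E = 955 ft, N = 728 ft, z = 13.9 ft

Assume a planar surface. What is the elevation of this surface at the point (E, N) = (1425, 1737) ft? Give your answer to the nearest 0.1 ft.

-650.1 ft

Two edge vectors: Outcrop 1→Outcrop 2 = (995, -43, -1155.6), Outcrop 1→Outcrop 3 = (848, 42, -993.9).
Normal n = (Outcrop 1→Outcrop 2) × (Outcrop 1→Outcrop 3) = (91272.9, 8981.7, 78254).
So ∂z/∂E = −n_x/n_z = −1.166367 and ∂z/∂N = −n_y/n_z = −0.114776.
Intercept c from Outcrop 1: 1007.8 + 124.80 + 78.74 = 1211.34.
At (1425, 1737): z = −1662.1 − 199.4 + 1211.34 = -650.1 ft.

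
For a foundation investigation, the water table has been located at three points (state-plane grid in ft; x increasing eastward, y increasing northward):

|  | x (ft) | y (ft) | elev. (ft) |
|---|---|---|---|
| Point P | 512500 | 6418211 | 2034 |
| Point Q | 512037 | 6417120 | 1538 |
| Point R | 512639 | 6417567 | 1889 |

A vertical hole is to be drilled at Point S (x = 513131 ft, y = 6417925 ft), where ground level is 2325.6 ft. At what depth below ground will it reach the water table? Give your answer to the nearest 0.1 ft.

Two edge vectors: Point P→Point Q = (-463, -1091, -496), Point P→Point R = (139, -644, -145).
Normal n = (Point P→Point Q) × (Point P→Point R) = (-161229, -136079, 449821).
So ∂z/∂x = −n_x/n_z = 0.358429242 and ∂z/∂y = −n_y/n_z = 0.302518113.
Intercept c from Point P: 2034 − 183694.99 − 1941625.08 = −2123286.07.
At (513131, 6417925): z_contact = 183921.16 + 1941538.56 − 2123286.07 = 2173.65 ft.
Depth below ground = 2325.6 − 2173.65 = 152.0 ft.

152.0 ft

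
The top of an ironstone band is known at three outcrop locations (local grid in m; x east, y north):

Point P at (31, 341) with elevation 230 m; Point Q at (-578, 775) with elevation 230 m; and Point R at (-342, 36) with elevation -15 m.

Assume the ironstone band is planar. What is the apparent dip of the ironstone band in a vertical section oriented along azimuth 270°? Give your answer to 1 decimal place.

Two edge vectors: Point P→Point Q = (-609, 434, 0), Point P→Point R = (-373, -305, -245).
Normal n = (Point P→Point Q) × (Point P→Point R) = (-106330, -149205, 347627).
So ∂z/∂x = −n_x/n_z = 0.30587 and ∂z/∂y = −n_y/n_z = 0.42921.
Unit vector along 270° is (sin 270°, cos 270°) = (-1.0000, -0.0000).
Slope in that direction = a·(-1.0000) + b·(-0.0000) = −0.30587.
Apparent dip = arctan|0.30587| = 17.0° (true dip is 27.8°, so apparent ≤ true as expected).

17.0°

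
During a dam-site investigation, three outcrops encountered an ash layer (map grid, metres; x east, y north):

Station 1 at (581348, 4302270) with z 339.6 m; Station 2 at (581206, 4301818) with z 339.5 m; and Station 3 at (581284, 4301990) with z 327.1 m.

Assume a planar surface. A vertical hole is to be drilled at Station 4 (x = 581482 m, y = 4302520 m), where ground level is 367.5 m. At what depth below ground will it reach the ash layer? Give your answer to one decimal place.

56.6 m

Two edge vectors: Station 1→Station 2 = (-142, -452, -0.1), Station 1→Station 3 = (-64, -280, -12.5).
Normal n = (Station 1→Station 2) × (Station 1→Station 3) = (5622, -1768.6, 10832).
So ∂z/∂x = −n_x/n_z = −0.519017725 and ∂z/∂y = −n_y/n_z = 0.163275480.
Intercept c from Station 1: 339.6 + 301729.92 − 702455.20 = −400385.68.
At (581482, 4302520): z_contact = −301799.46 + 702496.02 − 400385.68 = 310.87 m.
Depth below ground = 367.5 − 310.87 = 56.6 m.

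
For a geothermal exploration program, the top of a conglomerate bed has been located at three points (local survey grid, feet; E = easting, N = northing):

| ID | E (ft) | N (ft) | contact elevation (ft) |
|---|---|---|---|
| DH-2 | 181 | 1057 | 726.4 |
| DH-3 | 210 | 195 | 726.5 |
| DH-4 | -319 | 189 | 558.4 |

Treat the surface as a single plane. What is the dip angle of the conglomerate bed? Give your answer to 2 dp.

Let the plane be z = a·E + b·N + c.
DH-3−DH-2: 29a − 862b = 0.1;  DH-4−DH-2: −500a − 868b = −168.
Solving gives a = 0.31765, b = 0.01057.
Gradient magnitude |∇z| = √(a² + b²) = √(0.10090 + 0.00011) = 0.31783.
True dip = arctan(0.31783) = 17.63°, dipping toward W (azimuth ≈ 268°).

17.63°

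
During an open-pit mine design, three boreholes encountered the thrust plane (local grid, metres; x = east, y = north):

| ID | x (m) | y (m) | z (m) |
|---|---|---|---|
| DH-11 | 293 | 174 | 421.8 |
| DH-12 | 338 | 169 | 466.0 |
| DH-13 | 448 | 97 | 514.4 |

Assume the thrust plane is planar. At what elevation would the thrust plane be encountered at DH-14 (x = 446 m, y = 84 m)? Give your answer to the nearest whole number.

Let the plane be z = a·x + b·y + c.
DH-12−DH-11: 45a − 5b = 44.2;  DH-13−DH-11: 155a − 77b = 92.6.
Solving gives a = 1.09309, b = 0.99777.
Then c = 421.8 − a·293 − b·174 = −72.09.
At (446, 84): z = 487.5 + 83.8 − 72.09 = 499.2 m.

499 m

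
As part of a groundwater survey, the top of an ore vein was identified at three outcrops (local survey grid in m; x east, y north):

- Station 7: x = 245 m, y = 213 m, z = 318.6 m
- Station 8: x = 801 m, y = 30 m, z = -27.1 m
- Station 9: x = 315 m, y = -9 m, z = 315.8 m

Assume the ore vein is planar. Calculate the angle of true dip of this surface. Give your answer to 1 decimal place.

35.7°

Two edge vectors: Station 7→Station 8 = (556, -183, -345.7), Station 7→Station 9 = (70, -222, -2.8).
Normal n = (Station 7→Station 8) × (Station 7→Station 9) = (-76233, -22642.2, -110622).
So ∂z/∂x = −n_x/n_z = −0.68913 and ∂z/∂y = −n_y/n_z = −0.20468.
Gradient magnitude |∇z| = √(a² + b²) = √(0.47490 + 0.04189) = 0.71888.
True dip = arctan(0.71888) = 35.7°, dipping toward ENE (azimuth ≈ 073°).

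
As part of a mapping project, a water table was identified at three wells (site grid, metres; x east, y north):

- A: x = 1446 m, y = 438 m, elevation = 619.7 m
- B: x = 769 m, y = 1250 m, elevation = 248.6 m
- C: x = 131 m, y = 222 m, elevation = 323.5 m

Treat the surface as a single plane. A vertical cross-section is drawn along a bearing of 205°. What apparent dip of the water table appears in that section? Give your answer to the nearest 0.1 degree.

5.9°

Two edge vectors: A→B = (-677, 812, -371.1), A→C = (-1315, -216, -296.2).
Normal n = (A→B) × (A→C) = (-320672, 287469.1, 1214012).
So ∂z/∂x = −n_x/n_z = 0.26414 and ∂z/∂y = −n_y/n_z = −0.23679.
Unit vector along 205° is (sin 205°, cos 205°) = (-0.4226, -0.9063).
Slope in that direction = a·(-0.4226) + b·(-0.9063) = 0.10298.
Apparent dip = arctan|0.10298| = 5.9° (true dip is 19.5°, so apparent ≤ true as expected).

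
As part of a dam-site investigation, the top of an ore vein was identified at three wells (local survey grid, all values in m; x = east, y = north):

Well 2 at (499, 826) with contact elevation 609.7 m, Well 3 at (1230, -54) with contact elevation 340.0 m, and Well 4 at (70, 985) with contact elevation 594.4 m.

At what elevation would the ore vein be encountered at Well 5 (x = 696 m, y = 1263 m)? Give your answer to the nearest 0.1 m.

864.4 m

Two edge vectors: Well 2→Well 3 = (731, -880, -269.7), Well 2→Well 4 = (-429, 159, -15.3).
Normal n = (Well 2→Well 3) × (Well 2→Well 4) = (56346.3, 126885.6, -261291).
So ∂z/∂x = −n_x/n_z = 0.215646 and ∂z/∂y = −n_y/n_z = 0.485610.
Intercept c from Well 2: 609.7 − 107.61 − 401.11 = 100.98.
At (696, 1263): z = 150.1 + 613.3 + 100.98 = 864.4 m.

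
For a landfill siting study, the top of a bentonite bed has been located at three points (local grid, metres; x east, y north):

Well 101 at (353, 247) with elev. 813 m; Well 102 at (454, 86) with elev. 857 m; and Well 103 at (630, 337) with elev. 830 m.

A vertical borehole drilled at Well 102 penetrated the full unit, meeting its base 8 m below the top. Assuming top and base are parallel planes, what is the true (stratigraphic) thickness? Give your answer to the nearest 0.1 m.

Let the plane be z = a·x + b·y + c.
Well 102−Well 101: 101a − 161b = 44;  Well 103−Well 101: 277a + 90b = 17.
Solving gives a = 0.12474, b = −0.19504.
|∇z| = √(a²+b²) = 0.23152, so dip δ = arctan(0.23152) = 13.04°.
True thickness = vertical thickness × cos δ = 8 × cos 13.04° = 7.8 m.

7.8 m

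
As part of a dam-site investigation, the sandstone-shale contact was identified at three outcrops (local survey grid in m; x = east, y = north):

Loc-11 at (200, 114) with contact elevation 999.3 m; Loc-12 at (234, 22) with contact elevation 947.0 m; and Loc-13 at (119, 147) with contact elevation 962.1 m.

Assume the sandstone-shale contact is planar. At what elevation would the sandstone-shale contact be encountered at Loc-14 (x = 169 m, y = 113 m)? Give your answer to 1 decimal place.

973.2 m

Let the plane be z = a·x + b·y + c.
Loc-12−Loc-11: 34a − 92b = −52.3;  Loc-13−Loc-11: −81a + 33b = −37.2.
Solving gives a = 0.81332, b = 0.86905.
Then c = 999.3 − a·200 − b·114 = 737.56.
At (169, 113): z = 137.5 + 98.2 + 737.56 = 973.2 m.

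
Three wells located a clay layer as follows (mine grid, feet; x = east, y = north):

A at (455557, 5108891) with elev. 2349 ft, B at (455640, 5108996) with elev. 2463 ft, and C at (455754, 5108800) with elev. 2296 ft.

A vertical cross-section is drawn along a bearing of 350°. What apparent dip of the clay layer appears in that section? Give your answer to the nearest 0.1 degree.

42.2°

Let the plane be z = a·x + b·y + c.
B−A: 83a + 105b = 114;  C−A: 197a − 91b = −53.
Solving gives a = 0.17030, b = 0.95109.
Unit vector along 350° is (sin 350°, cos 350°) = (-0.1736, 0.9848).
Slope in that direction = a·(-0.1736) + b·(0.9848) = 0.90707.
Apparent dip = arctan|0.90707| = 42.2° (true dip is 44.0°, so apparent ≤ true as expected).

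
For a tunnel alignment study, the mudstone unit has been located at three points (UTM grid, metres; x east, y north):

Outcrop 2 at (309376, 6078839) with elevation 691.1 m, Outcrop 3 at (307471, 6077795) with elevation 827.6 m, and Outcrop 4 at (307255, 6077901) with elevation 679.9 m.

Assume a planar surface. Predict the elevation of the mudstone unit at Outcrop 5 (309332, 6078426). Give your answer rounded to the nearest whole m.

Let the plane be z = a·x + b·y + c.
Outcrop 3−Outcrop 2: −1905a − 1044b = 136.5;  Outcrop 4−Outcrop 2: −2121a − 938b = −11.2.
Solving gives a = 0.32690380, b = −0.72725263.
Then c = 691.1 − a·309376 − b·6078839 = 4320406.55.
At (309332, 6078426): z = 101121.8 − 4420551.3 + 4320406.55 = 977.1 m.

977 m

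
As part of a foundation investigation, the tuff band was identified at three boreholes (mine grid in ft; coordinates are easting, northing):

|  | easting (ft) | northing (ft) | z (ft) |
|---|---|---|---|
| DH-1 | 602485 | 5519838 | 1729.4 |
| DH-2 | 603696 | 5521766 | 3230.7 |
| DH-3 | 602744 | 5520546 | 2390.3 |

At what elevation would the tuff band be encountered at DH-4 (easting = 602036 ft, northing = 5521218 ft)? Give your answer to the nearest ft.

Let the plane be z = a·easting + b·northing + c.
DH-2−DH-1: 1211a + 1928b = 1501.3;  DH-3−DH-1: 259a + 708b = 660.9.
Solving gives a = −0.59014959, b = 1.14936263.
Then c = 1729.4 − a·602485 − b·5519838 = −5987009.86.
At (602036, 5521218): z = −355291.3 + 6345881.7 − 5987009.86 = 3580.5 ft.

3580 ft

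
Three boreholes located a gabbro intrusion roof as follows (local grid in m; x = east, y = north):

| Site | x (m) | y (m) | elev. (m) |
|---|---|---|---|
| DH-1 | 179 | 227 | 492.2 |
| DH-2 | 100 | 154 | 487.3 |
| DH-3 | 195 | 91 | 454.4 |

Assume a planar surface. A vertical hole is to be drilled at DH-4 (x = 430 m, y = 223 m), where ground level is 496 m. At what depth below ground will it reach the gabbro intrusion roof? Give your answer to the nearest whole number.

49 m

Let the plane be z = a·x + b·y + c.
DH-2−DH-1: −79a − 73b = −4.9;  DH-3−DH-1: 16a − 136b = −37.8.
Solving gives a = −0.17571, b = 0.25727.
Then c = 492.2 − a·179 − b·227 = 465.25.
At (430, 223): z_contact = −75.6 + 57.4 + 465.25 = 447.1 m.
Depth below ground = 496 − 447.1 = 49 m.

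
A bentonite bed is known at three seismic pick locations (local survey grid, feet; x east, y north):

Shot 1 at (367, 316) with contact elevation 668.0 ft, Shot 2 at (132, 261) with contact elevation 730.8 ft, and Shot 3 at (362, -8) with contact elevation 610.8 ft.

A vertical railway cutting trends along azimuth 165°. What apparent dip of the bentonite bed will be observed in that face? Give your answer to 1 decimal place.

14.3°

Let the plane be z = a·x + b·y + c.
Shot 2−Shot 1: −235a − 55b = 62.8;  Shot 3−Shot 1: −5a − 324b = −57.2.
Solving gives a = −0.30967, b = 0.18132.
Unit vector along 165° is (sin 165°, cos 165°) = (0.2588, -0.9659).
Slope in that direction = a·(0.2588) + b·(-0.9659) = −0.25529.
Apparent dip = arctan|0.25529| = 14.3° (true dip is 19.7°, so apparent ≤ true as expected).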